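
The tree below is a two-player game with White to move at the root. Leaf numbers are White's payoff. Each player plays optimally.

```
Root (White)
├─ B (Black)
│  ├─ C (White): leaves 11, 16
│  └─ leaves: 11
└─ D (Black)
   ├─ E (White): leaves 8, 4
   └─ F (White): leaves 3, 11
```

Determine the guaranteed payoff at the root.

11

C (White): max(11, 16) = 16
B (Black): min(16, 11) = 11
E (White): max(8, 4) = 8
F (White): max(3, 11) = 11
D (Black): min(8, 11) = 8
Root (White): max(11, 8) = 11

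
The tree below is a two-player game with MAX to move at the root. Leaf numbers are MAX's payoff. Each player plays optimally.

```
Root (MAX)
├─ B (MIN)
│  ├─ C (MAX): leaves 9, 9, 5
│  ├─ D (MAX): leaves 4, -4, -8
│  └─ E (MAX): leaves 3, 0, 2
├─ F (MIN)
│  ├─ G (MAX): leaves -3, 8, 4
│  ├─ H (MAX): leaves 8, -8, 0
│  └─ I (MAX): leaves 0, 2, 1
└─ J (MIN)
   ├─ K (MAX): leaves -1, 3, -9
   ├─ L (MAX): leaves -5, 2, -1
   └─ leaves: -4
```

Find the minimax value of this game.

C (MAX): max(9, 9, 5) = 9
D (MAX): max(4, -4, -8) = 4
E (MAX): max(3, 0, 2) = 3
B (MIN): min(9, 4, 3) = 3
G (MAX): max(-3, 8, 4) = 8
H (MAX): max(8, -8, 0) = 8
I (MAX): max(0, 2, 1) = 2
F (MIN): min(8, 8, 2) = 2
K (MAX): max(-1, 3, -9) = 3
L (MAX): max(-5, 2, -1) = 2
J (MIN): min(3, 2, -4) = -4
Root (MAX): max(3, 2, -4) = 3

3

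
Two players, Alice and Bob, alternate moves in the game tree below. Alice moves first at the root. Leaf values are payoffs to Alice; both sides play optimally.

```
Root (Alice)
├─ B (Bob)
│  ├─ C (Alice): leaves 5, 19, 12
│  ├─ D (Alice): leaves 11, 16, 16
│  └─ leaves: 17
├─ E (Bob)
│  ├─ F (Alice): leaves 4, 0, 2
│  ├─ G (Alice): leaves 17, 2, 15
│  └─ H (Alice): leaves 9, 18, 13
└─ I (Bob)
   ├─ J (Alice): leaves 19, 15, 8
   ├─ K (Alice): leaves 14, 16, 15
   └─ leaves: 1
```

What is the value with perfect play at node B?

C: max(5, 19, 12) = 19
D: max(11, 16, 16) = 16
B: min(19, 16, 17) = 16

16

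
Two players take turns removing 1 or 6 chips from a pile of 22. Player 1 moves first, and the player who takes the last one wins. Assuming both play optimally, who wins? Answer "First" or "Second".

Positions where the player to move wins (W) vs loses (L):
i:   0  1  2  3  4  5  6  7  8  9 10 11 12 13 14 15 16 17 18 19 20 21 22
     L  W  L  W  L  W  W  L  W  L  W  L  W  W  L  W  L  W  L  W  W  L  W
Position 22 is W, so the first player wins.

First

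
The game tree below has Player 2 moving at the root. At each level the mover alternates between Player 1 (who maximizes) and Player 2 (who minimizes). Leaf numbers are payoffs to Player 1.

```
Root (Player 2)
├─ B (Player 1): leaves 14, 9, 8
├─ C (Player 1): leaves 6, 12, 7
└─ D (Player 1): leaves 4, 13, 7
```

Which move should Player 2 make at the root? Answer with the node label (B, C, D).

C

B (Player 1): max(14, 9, 8) = 14
C (Player 1): max(6, 12, 7) = 12
D (Player 1): max(4, 13, 7) = 13
Root (Player 2): min(14, 12, 13) = 12
Player 2 picks the child with the lowest value: C (value 12).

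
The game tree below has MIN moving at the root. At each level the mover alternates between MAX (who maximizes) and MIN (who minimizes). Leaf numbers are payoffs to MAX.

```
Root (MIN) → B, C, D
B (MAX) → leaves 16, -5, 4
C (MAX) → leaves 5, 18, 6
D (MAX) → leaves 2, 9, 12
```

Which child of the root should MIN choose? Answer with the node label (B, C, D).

D

B (MAX): max(16, -5, 4) = 16
C (MAX): max(5, 18, 6) = 18
D (MAX): max(2, 9, 12) = 12
Root (MIN): min(16, 18, 12) = 12
MIN picks the child with the lowest value: D (value 12).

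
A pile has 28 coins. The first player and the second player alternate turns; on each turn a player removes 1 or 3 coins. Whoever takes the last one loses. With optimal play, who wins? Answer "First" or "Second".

First

W/L table (W = player to move can force a win):
i:   0  1  2  3  4  5  6  7  8  9 10 11 12 13 14 15 16 17 18 19 20 21 22 23 24 25 26 27 28
     W  L  W  L  W  L  W  L  W  L  W  L  W  L  W  L  W  L  W  L  W  L  W  L  W  L  W  L  W
Position 28 is W, so the first player wins.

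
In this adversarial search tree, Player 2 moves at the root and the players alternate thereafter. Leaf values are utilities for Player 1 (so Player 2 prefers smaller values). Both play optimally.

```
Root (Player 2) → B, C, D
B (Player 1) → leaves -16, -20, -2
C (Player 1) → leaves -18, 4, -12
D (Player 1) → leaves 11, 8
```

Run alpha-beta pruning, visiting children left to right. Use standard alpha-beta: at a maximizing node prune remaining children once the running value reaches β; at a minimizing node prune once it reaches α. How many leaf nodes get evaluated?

B [α=-∞,β=+∞]: v=-2
C [α=-∞,β=-2]: v=4 after child 2 ≥ β → β-cutoff, skip 1
D [α=-∞,β=-2]: v=11 after child 1 ≥ β → β-cutoff, skip 1
Root [α=-∞,β=+∞]: v=-2
Leaves evaluated: 6 of 8.

6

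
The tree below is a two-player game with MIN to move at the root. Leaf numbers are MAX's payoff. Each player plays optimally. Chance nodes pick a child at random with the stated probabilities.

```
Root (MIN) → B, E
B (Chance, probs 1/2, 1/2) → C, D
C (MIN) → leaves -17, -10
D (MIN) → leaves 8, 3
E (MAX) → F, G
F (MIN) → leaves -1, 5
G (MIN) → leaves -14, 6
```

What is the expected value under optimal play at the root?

-7

C (MIN): min(-17, -10) = -17
D (MIN): min(8, 3) = 3
B (Chance): 1/2·-17 + 1/2·3 = -7
F (MIN): min(-1, 5) = -1
G (MIN): min(-14, 6) = -14
E (MAX): max(-1, -14) = -1
Root (MIN): min(-7, -1) = -7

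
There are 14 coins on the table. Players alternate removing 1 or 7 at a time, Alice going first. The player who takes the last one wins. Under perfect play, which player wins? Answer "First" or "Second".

Second

Mark each pile size as W (mover wins) or L (mover loses):
i:   0  1  2  3  4  5  6  7  8  9 10 11 12 13 14
     L  W  L  W  L  W  L  W  L  W  L  W  L  W  L
Position 14 is L, so the second player wins.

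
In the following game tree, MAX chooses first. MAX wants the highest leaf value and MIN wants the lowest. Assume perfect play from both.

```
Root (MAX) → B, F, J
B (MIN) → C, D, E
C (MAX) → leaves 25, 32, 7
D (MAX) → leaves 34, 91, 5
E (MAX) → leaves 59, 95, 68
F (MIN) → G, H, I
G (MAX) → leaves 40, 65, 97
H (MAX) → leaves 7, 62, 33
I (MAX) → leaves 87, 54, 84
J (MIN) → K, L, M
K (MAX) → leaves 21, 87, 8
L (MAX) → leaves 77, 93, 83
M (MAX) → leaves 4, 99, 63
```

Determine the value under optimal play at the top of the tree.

C (MAX): max(25, 32, 7) = 32
D (MAX): max(34, 91, 5) = 91
E (MAX): max(59, 95, 68) = 95
B (MIN): min(32, 91, 95) = 32
G (MAX): max(40, 65, 97) = 97
H (MAX): max(7, 62, 33) = 62
I (MAX): max(87, 54, 84) = 87
F (MIN): min(97, 62, 87) = 62
K (MAX): max(21, 87, 8) = 87
L (MAX): max(77, 93, 83) = 93
M (MAX): max(4, 99, 63) = 99
J (MIN): min(87, 93, 99) = 87
Root (MAX): max(32, 62, 87) = 87

87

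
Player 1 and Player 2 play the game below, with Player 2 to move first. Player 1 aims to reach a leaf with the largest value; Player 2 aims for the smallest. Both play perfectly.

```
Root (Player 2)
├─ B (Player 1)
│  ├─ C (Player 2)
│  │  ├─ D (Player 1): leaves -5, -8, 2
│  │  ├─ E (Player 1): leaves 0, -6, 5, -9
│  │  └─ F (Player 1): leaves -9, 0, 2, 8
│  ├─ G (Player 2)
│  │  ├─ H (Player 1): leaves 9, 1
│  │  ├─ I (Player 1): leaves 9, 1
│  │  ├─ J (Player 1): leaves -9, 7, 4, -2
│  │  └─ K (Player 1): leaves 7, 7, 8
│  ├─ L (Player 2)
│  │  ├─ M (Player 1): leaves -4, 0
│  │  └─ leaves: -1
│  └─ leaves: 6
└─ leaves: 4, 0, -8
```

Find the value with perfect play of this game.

-8

D (Player 1): max(-5, -8, 2) = 2
E (Player 1): max(0, -6, 5, -9) = 5
F (Player 1): max(-9, 0, 2, 8) = 8
C (Player 2): min(2, 5, 8) = 2
H (Player 1): max(9, 1) = 9
I (Player 1): max(9, 1) = 9
J (Player 1): max(-9, 7, 4, -2) = 7
K (Player 1): max(7, 7, 8) = 8
G (Player 2): min(9, 9, 7, 8) = 7
M (Player 1): max(-4, 0) = 0
L (Player 2): min(0, -1) = -1
B (Player 1): max(2, 7, -1, 6) = 7
Root (Player 2): min(7, 4, 0, -8) = -8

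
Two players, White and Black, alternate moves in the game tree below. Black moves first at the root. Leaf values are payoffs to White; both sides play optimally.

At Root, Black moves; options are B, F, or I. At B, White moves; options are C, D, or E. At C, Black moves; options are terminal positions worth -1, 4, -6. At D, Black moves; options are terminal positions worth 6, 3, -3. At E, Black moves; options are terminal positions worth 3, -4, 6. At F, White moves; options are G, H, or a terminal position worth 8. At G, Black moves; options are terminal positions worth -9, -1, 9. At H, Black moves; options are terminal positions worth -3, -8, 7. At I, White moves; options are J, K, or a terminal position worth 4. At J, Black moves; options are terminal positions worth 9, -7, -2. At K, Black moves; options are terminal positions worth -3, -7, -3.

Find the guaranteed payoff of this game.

-3

C (Black): min(-1, 4, -6) = -6
D (Black): min(6, 3, -3) = -3
E (Black): min(3, -4, 6) = -4
B (White): max(-6, -3, -4) = -3
G (Black): min(-9, -1, 9) = -9
H (Black): min(-3, -8, 7) = -8
F (White): max(-9, -8, 8) = 8
J (Black): min(9, -7, -2) = -7
K (Black): min(-3, -7, -3) = -7
I (White): max(-7, -7, 4) = 4
Root (Black): min(-3, 8, 4) = -3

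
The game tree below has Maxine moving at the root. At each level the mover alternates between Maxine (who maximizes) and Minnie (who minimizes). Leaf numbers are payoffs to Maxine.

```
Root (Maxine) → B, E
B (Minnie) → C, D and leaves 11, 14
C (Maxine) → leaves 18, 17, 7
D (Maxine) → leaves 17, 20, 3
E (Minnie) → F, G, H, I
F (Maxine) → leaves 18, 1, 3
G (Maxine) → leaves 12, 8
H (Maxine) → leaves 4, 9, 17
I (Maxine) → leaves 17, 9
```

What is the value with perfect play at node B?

11

C: max(18, 17, 7) = 18
D: max(17, 20, 3) = 20
B: min(18, 20, 11, 14) = 11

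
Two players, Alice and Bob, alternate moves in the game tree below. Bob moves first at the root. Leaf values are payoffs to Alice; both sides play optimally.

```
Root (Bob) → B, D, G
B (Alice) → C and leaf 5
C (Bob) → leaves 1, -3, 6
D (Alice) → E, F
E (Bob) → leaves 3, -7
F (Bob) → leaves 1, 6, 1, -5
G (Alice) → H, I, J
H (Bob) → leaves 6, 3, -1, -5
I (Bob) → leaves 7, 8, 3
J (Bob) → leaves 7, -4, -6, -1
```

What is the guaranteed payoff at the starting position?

C (Bob): min(1, -3, 6) = -3
B (Alice): max(-3, 5) = 5
E (Bob): min(3, -7) = -7
F (Bob): min(1, 6, 1, -5) = -5
D (Alice): max(-7, -5) = -5
H (Bob): min(6, 3, -1, -5) = -5
I (Bob): min(7, 8, 3) = 3
J (Bob): min(7, -4, -6, -1) = -6
G (Alice): max(-5, 3, -6) = 3
Root (Bob): min(5, -5, 3) = -5

-5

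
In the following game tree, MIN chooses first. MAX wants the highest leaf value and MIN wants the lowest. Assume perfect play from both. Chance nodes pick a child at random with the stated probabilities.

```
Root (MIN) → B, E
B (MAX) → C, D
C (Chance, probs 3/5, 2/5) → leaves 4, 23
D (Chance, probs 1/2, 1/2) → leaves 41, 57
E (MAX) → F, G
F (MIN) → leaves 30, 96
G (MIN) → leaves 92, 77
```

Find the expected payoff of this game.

C (Chance): 3/5·4 + 2/5·23 = 11.6
D (Chance): 1/2·41 + 1/2·57 = 49
B (MAX): max(11.6, 49) = 49
F (MIN): min(30, 96) = 30
G (MIN): min(92, 77) = 77
E (MAX): max(30, 77) = 77
Root (MIN): min(49, 77) = 49

49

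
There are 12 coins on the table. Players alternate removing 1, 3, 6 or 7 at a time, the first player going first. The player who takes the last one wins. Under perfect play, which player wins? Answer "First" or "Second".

Second

Positions where the player to move wins (W) vs loses (L):
i:   0  1  2  3  4  5  6  7  8  9 10 11 12
     L  W  L  W  L  W  W  W  W  W  W  W  L
Position 12 is L, so the second player wins.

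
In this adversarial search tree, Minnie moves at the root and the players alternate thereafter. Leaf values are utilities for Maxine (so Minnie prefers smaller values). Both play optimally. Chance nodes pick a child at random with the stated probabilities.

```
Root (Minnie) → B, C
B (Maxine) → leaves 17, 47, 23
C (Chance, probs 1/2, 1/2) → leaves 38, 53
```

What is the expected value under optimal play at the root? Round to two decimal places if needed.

B (Maxine): max(17, 47, 23) = 47
C (Chance): 1/2·38 + 1/2·53 = 45.5
Root (Minnie): min(47, 45.5) = 45.5

45.5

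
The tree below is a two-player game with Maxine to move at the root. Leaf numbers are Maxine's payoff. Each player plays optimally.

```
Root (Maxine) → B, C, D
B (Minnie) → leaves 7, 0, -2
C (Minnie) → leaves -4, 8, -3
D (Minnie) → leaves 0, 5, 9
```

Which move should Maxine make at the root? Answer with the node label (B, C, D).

B (Minnie): min(7, 0, -2) = -2
C (Minnie): min(-4, 8, -3) = -4
D (Minnie): min(0, 5, 9) = 0
Root (Maxine): max(-2, -4, 0) = 0
Maxine picks the child with the highest value: D (value 0).

D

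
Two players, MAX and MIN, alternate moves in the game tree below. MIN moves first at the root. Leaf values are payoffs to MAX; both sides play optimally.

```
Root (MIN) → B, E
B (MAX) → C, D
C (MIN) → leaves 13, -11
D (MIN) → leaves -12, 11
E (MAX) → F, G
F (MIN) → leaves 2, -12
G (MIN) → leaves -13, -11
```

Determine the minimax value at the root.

-12

C (MIN): min(13, -11) = -11
D (MIN): min(-12, 11) = -12
B (MAX): max(-11, -12) = -11
F (MIN): min(2, -12) = -12
G (MIN): min(-13, -11) = -13
E (MAX): max(-12, -13) = -12
Root (MIN): min(-11, -12) = -12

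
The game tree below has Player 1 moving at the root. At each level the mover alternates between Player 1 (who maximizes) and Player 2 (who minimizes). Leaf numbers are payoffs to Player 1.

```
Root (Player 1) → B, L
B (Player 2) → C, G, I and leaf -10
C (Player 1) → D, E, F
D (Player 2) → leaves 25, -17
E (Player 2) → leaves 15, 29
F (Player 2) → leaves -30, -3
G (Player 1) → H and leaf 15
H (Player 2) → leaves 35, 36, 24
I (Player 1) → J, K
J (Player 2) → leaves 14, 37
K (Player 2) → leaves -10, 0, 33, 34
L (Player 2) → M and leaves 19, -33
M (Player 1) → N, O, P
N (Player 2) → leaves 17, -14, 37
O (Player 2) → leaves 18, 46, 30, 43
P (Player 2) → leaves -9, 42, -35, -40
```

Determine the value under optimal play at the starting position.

-10

D (Player 2): min(25, -17) = -17
E (Player 2): min(15, 29) = 15
F (Player 2): min(-30, -3) = -30
C (Player 1): max(-17, 15, -30) = 15
H (Player 2): min(35, 36, 24) = 24
G (Player 1): max(24, 15) = 24
J (Player 2): min(14, 37) = 14
K (Player 2): min(-10, 0, 33, 34) = -10
I (Player 1): max(14, -10) = 14
B (Player 2): min(15, 24, 14, -10) = -10
N (Player 2): min(17, -14, 37) = -14
O (Player 2): min(18, 46, 30, 43) = 18
P (Player 2): min(-9, 42, -35, -40) = -40
M (Player 1): max(-14, 18, -40) = 18
L (Player 2): min(18, 19, -33) = -33
Root (Player 1): max(-10, -33) = -10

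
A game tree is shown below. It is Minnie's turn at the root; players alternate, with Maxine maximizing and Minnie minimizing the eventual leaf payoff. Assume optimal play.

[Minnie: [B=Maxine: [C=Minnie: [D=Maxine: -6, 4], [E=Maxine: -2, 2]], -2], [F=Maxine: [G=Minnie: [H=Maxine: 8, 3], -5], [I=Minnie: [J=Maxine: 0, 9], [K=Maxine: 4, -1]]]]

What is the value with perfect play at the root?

2

D (Maxine): max(-6, 4) = 4
E (Maxine): max(-2, 2) = 2
C (Minnie): min(4, 2) = 2
B (Maxine): max(2, -2) = 2
H (Maxine): max(8, 3) = 8
G (Minnie): min(8, -5) = -5
J (Maxine): max(0, 9) = 9
K (Maxine): max(4, -1) = 4
I (Minnie): min(9, 4) = 4
F (Maxine): max(-5, 4) = 4
Root (Minnie): min(2, 4) = 2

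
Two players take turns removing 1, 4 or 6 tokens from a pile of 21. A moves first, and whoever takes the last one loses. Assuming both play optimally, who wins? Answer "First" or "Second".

Second

Mark each pile size as W (mover wins) or L (mover loses):
i:   0  1  2  3  4  5  6  7  8  9 10 11 12 13 14 15 16 17 18 19 20 21
     W  L  W  L  W  W  L  W  L  W  W  L  W  L  W  W  L  W  L  W  W  L
Position 21 is L, so the second player wins.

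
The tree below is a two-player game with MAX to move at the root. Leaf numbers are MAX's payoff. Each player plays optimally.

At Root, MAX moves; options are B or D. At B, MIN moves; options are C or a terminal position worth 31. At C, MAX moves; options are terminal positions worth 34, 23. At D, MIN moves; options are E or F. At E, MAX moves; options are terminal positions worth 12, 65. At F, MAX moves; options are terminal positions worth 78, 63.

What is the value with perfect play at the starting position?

C (MAX): max(34, 23) = 34
B (MIN): min(34, 31) = 31
E (MAX): max(12, 65) = 65
F (MAX): max(78, 63) = 78
D (MIN): min(65, 78) = 65
Root (MAX): max(31, 65) = 65

65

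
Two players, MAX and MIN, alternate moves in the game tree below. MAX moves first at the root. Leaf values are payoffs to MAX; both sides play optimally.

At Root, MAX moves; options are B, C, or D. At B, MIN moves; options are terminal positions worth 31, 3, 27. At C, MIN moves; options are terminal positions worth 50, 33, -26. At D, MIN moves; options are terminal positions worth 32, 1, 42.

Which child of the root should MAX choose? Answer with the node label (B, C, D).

B

B (MIN): min(31, 3, 27) = 3
C (MIN): min(50, 33, -26) = -26
D (MIN): min(32, 1, 42) = 1
Root (MAX): max(3, -26, 1) = 3
MAX picks the child with the highest value: B (value 3).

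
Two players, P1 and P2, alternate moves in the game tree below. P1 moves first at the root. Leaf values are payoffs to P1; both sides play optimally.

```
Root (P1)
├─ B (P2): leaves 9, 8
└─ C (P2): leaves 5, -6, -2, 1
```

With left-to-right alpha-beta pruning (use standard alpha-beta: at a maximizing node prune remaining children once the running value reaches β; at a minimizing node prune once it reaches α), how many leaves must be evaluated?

B [α=-∞,β=+∞]: v=8
C [α=8,β=+∞]: v=5 after child 1 ≤ α → α-cutoff, skip 3
Root [α=-∞,β=+∞]: v=8
Leaves evaluated: 3 of 6.

3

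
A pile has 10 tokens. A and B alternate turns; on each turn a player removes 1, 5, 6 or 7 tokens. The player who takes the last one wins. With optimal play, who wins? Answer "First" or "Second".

First

i:   0  1  2  3  4  5  6  7  8  9 10
     L  W  L  W  L  W  W  W  W  W  W
Position 10 is W, so the first player wins.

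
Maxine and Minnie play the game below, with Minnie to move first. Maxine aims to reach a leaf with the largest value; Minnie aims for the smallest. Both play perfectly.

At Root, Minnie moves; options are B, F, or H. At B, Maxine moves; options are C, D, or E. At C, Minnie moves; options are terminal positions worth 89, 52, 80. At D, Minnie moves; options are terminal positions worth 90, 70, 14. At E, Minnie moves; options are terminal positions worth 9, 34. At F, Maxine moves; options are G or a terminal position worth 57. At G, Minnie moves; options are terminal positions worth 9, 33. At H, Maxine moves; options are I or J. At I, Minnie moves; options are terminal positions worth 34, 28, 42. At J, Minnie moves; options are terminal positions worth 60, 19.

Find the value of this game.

28

C (Minnie): min(89, 52, 80) = 52
D (Minnie): min(90, 70, 14) = 14
E (Minnie): min(9, 34) = 9
B (Maxine): max(52, 14, 9) = 52
G (Minnie): min(9, 33) = 9
F (Maxine): max(9, 57) = 57
I (Minnie): min(34, 28, 42) = 28
J (Minnie): min(60, 19) = 19
H (Maxine): max(28, 19) = 28
Root (Minnie): min(52, 57, 28) = 28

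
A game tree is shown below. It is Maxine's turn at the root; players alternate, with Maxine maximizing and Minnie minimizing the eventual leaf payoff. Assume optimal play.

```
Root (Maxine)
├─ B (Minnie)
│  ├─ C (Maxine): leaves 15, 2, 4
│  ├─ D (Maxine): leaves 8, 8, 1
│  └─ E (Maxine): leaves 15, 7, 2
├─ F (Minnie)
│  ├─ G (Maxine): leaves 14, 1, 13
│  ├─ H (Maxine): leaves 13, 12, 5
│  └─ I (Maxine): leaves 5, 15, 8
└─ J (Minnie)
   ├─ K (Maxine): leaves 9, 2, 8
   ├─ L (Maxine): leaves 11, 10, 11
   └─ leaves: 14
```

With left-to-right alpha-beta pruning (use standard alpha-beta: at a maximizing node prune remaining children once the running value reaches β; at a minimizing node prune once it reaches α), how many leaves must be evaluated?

18

C [α=-∞,β=+∞]: v=15
D [α=-∞,β=15]: v=8
E [α=-∞,β=8]: v=15 after child 1 ≥ β → β-cutoff, skip 2
B [α=-∞,β=+∞]: v=8
G [α=8,β=+∞]: v=14
H [α=8,β=14]: v=13
I [α=8,β=13]: v=15 after child 2 ≥ β → β-cutoff, skip 1
F [α=8,β=+∞]: v=13
K [α=13,β=+∞]: v=9
J [α=13,β=+∞]: v=9 after child 1 ≤ α → α-cutoff, skip 2
Root [α=-∞,β=+∞]: v=13
Leaves evaluated: 18 of 25.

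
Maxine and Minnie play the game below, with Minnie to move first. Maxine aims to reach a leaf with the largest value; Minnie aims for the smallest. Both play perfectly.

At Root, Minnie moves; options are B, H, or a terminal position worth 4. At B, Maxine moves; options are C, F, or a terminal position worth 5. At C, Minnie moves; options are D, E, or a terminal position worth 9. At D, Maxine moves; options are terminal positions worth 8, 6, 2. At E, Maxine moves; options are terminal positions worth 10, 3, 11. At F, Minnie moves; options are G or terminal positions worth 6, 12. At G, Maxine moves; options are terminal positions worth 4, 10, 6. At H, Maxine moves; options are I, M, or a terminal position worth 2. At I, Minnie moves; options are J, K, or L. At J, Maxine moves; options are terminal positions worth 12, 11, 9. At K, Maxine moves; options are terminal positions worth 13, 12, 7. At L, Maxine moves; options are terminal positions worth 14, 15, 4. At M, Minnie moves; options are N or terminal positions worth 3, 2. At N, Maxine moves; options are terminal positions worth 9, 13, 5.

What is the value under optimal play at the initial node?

4

D (Maxine): max(8, 6, 2) = 8
E (Maxine): max(10, 3, 11) = 11
C (Minnie): min(8, 11, 9) = 8
G (Maxine): max(4, 10, 6) = 10
F (Minnie): min(10, 6, 12) = 6
B (Maxine): max(8, 6, 5) = 8
J (Maxine): max(12, 11, 9) = 12
K (Maxine): max(13, 12, 7) = 13
L (Maxine): max(14, 15, 4) = 15
I (Minnie): min(12, 13, 15) = 12
N (Maxine): max(9, 13, 5) = 13
M (Minnie): min(13, 3, 2) = 2
H (Maxine): max(12, 2, 2) = 12
Root (Minnie): min(8, 12, 4) = 4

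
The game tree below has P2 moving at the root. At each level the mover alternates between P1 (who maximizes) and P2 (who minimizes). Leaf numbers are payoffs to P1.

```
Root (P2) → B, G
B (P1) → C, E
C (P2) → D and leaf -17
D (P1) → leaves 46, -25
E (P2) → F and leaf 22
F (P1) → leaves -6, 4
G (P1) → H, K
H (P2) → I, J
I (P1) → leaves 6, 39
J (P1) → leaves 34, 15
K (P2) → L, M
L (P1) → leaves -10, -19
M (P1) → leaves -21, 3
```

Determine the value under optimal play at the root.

D (P1): max(46, -25) = 46
C (P2): min(46, -17) = -17
F (P1): max(-6, 4) = 4
E (P2): min(4, 22) = 4
B (P1): max(-17, 4) = 4
I (P1): max(6, 39) = 39
J (P1): max(34, 15) = 34
H (P2): min(39, 34) = 34
L (P1): max(-10, -19) = -10
M (P1): max(-21, 3) = 3
K (P2): min(-10, 3) = -10
G (P1): max(34, -10) = 34
Root (P2): min(4, 34) = 4

4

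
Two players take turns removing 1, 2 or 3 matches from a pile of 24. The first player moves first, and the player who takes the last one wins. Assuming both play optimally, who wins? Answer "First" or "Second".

Mark each pile size as W (mover wins) or L (mover loses):
i:   0  1  2  3  4  5  6  7  8  9 10 11 12 13 14 15 16 17 18 19 20 21 22 23 24
     L  W  W  W  L  W  W  W  L  W  W  W  L  W  W  W  L  W  W  W  L  W  W  W  L
Position 24 is L, so the second player wins.

Second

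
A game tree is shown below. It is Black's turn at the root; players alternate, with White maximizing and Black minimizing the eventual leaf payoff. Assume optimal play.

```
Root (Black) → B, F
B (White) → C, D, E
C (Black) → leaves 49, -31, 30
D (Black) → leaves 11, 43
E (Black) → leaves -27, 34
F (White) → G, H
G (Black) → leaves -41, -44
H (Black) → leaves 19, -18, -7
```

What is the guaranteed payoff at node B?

C: min(49, -31, 30) = -31
D: min(11, 43) = 11
E: min(-27, 34) = -27
B: max(-31, 11, -27) = 11

11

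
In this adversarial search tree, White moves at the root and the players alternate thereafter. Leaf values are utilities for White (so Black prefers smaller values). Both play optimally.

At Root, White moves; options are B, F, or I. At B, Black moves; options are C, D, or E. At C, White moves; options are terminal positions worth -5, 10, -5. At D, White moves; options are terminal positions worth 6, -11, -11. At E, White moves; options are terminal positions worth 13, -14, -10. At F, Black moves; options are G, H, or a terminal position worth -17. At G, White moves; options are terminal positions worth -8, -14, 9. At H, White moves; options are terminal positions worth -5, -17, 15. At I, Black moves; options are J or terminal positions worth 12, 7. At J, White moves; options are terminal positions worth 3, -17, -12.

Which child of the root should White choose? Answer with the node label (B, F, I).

C (White): max(-5, 10, -5) = 10
D (White): max(6, -11, -11) = 6
E (White): max(13, -14, -10) = 13
B (Black): min(10, 6, 13) = 6
G (White): max(-8, -14, 9) = 9
H (White): max(-5, -17, 15) = 15
F (Black): min(9, 15, -17) = -17
J (White): max(3, -17, -12) = 3
I (Black): min(3, 12, 7) = 3
Root (White): max(6, -17, 3) = 6
White picks the child with the highest value: B (value 6).

B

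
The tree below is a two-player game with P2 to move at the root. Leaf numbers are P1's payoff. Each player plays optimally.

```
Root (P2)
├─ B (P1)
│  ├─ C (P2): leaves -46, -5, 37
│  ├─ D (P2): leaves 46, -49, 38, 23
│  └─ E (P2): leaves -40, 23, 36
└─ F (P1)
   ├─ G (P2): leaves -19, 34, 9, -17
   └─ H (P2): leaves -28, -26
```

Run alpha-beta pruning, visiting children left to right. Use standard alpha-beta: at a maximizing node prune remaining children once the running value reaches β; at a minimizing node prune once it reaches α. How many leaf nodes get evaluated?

12

C [α=-∞,β=+∞]: v=-46
D [α=-46,β=+∞]: v=-49 after child 2 ≤ α → α-cutoff, skip 2
E [α=-46,β=+∞]: v=-40
B [α=-∞,β=+∞]: v=-40
G [α=-∞,β=-40]: v=-19
F [α=-∞,β=-40]: v=-19 after child 1 ≥ β → β-cutoff, skip 1
Root [α=-∞,β=+∞]: v=-40
Leaves evaluated: 12 of 16.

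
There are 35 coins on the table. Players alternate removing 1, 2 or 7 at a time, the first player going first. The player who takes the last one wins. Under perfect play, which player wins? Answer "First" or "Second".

Mark each pile size as W (mover wins) or L (mover loses):
i:   0  1  2  3  4  5  6  7  8  9 10 11 12 13 14 15 16 17 18 19 20 21 22 23 24 25 26 27 28 29 30 31 32 33 34 35
     L  W  W  L  W  W  L  W  W  L  W  W  L  W  W  L  W  W  L  W  W  L  W  W  L  W  W  L  W  W  L  W  W  L  W  W
Position 35 is W, so the first player wins.

First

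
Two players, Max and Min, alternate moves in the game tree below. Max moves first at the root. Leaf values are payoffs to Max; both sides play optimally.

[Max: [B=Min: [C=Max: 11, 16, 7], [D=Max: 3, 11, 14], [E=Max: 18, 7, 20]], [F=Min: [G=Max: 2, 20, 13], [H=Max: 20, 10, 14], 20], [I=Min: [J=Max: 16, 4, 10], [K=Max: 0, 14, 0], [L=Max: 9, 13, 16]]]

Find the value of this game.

20

C (Max): max(11, 16, 7) = 16
D (Max): max(3, 11, 14) = 14
E (Max): max(18, 7, 20) = 20
B (Min): min(16, 14, 20) = 14
G (Max): max(2, 20, 13) = 20
H (Max): max(20, 10, 14) = 20
F (Min): min(20, 20, 20) = 20
J (Max): max(16, 4, 10) = 16
K (Max): max(0, 14, 0) = 14
L (Max): max(9, 13, 16) = 16
I (Min): min(16, 14, 16) = 14
Root (Max): max(14, 20, 14) = 20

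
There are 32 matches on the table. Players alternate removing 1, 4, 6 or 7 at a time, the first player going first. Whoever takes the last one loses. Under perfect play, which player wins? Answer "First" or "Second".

W/L table (W = player to move can force a win):
i:   0  1  2  3  4  5  6  7  8  9 10 11 12 13 14 15 16 17 18 19 20 21 22 23 24 25 26 27 28 29 30 31 32
     W  L  W  L  W  W  L  W  W  W  W  L  W  W  L  W  L  W  W  L  W  W  W  W  L  W  W  L  W  L  W  W  L
Position 32 is L, so the second player wins.

Second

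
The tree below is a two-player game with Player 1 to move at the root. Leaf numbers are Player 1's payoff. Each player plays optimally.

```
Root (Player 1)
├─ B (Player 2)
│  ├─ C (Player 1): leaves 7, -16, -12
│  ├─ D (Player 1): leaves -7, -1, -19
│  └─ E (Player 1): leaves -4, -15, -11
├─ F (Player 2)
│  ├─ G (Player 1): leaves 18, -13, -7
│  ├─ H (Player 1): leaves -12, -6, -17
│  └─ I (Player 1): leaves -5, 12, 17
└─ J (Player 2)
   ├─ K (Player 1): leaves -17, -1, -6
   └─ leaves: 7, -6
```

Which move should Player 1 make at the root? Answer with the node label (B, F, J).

C (Player 1): max(7, -16, -12) = 7
D (Player 1): max(-7, -1, -19) = -1
E (Player 1): max(-4, -15, -11) = -4
B (Player 2): min(7, -1, -4) = -4
G (Player 1): max(18, -13, -7) = 18
H (Player 1): max(-12, -6, -17) = -6
I (Player 1): max(-5, 12, 17) = 17
F (Player 2): min(18, -6, 17) = -6
K (Player 1): max(-17, -1, -6) = -1
J (Player 2): min(-1, 7, -6) = -6
Root (Player 1): max(-4, -6, -6) = -4
Player 1 picks the child with the highest value: B (value -4).

B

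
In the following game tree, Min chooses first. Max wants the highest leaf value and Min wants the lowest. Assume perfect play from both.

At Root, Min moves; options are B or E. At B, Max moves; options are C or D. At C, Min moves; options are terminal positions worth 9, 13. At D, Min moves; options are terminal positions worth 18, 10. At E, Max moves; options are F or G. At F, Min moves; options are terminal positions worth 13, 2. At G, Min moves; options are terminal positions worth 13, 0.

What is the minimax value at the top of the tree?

C (Min): min(9, 13) = 9
D (Min): min(18, 10) = 10
B (Max): max(9, 10) = 10
F (Min): min(13, 2) = 2
G (Min): min(13, 0) = 0
E (Max): max(2, 0) = 2
Root (Min): min(10, 2) = 2

2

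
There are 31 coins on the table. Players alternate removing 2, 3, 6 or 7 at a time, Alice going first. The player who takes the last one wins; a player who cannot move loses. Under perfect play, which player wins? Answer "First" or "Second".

i:   0  1  2  3  4  5  6  7  8  9 10 11 12 13 14 15 16 17 18 19 20 21 22 23 24 25 26 27 28 29 30 31
     L  L  W  W  W  L  W  W  W  L  L  W  W  W  L  W  W  W  L  L  W  W  W  L  W  W  W  L  L  W  W  W
Position 31 is W, so the first player wins.

First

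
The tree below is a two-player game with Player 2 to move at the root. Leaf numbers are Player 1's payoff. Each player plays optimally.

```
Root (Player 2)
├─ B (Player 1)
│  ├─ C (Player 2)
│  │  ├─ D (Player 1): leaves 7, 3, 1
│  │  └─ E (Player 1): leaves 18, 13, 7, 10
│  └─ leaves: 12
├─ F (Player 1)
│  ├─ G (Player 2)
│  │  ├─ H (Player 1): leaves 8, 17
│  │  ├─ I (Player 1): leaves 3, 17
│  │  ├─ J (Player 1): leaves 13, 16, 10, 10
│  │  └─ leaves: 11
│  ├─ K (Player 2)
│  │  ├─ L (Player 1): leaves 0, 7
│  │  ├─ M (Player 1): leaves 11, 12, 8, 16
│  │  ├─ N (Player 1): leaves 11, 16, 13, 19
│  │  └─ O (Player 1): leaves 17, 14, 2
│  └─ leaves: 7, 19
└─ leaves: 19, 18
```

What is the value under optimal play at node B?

12

D: max(7, 3, 1) = 7
E: max(18, 13, 7, 10) = 18
C: min(7, 18) = 7
B: max(7, 12) = 12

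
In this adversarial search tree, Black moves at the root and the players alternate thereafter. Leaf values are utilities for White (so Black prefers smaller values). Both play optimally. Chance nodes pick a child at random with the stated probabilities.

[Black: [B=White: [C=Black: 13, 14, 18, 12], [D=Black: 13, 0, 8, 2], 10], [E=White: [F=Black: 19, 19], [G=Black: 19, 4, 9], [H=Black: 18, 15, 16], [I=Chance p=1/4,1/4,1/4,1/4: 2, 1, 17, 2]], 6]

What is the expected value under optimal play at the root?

C (Black): min(13, 14, 18, 12) = 12
D (Black): min(13, 0, 8, 2) = 0
B (White): max(12, 0, 10) = 12
F (Black): min(19, 19) = 19
G (Black): min(19, 4, 9) = 4
H (Black): min(18, 15, 16) = 15
I (Chance): 1/4·2 + 1/4·1 + 1/4·17 + 1/4·2 = 5.5
E (White): max(19, 4, 15, 5.5) = 19
Root (Black): min(12, 19, 6) = 6

6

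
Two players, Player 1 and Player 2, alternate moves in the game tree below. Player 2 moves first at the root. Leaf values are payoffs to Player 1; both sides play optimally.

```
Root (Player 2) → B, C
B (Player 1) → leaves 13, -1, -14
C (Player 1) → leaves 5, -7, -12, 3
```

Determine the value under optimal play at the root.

5

B (Player 1): max(13, -1, -14) = 13
C (Player 1): max(5, -7, -12, 3) = 5
Root (Player 2): min(13, 5) = 5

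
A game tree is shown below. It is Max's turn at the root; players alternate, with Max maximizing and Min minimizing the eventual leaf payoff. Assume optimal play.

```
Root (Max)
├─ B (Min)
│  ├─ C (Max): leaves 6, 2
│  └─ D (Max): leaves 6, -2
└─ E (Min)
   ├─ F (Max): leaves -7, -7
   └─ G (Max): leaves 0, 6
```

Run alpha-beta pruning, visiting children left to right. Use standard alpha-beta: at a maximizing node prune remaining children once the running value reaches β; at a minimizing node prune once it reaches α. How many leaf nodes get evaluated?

C [α=-∞,β=+∞]: v=6
D [α=-∞,β=6]: v=6 after child 1 ≥ β → β-cutoff, skip 1
B [α=-∞,β=+∞]: v=6
F [α=6,β=+∞]: v=-7
E [α=6,β=+∞]: v=-7 after child 1 ≤ α → α-cutoff, skip 1
Root [α=-∞,β=+∞]: v=6
Leaves evaluated: 5 of 8.

5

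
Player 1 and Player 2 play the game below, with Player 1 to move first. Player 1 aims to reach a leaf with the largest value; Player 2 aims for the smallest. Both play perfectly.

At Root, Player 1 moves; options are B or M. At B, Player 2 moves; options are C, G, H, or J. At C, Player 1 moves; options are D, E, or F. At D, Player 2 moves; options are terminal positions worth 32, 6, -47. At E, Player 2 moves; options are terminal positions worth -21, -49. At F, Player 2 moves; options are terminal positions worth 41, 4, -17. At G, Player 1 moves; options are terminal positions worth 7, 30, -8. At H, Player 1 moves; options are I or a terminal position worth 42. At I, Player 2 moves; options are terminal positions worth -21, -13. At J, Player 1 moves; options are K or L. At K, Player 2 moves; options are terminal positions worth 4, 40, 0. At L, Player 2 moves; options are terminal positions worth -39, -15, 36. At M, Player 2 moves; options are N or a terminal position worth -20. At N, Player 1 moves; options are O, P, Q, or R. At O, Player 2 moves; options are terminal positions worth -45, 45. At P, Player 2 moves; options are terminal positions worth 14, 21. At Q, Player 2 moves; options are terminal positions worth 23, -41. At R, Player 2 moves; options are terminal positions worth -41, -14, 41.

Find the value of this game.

-17

D (Player 2): min(32, 6, -47) = -47
E (Player 2): min(-21, -49) = -49
F (Player 2): min(41, 4, -17) = -17
C (Player 1): max(-47, -49, -17) = -17
G (Player 1): max(7, 30, -8) = 30
I (Player 2): min(-21, -13) = -21
H (Player 1): max(-21, 42) = 42
K (Player 2): min(4, 40, 0) = 0
L (Player 2): min(-39, -15, 36) = -39
J (Player 1): max(0, -39) = 0
B (Player 2): min(-17, 30, 42, 0) = -17
O (Player 2): min(-45, 45) = -45
P (Player 2): min(14, 21) = 14
Q (Player 2): min(23, -41) = -41
R (Player 2): min(-41, -14, 41) = -41
N (Player 1): max(-45, 14, -41, -41) = 14
M (Player 2): min(14, -20) = -20
Root (Player 1): max(-17, -20) = -17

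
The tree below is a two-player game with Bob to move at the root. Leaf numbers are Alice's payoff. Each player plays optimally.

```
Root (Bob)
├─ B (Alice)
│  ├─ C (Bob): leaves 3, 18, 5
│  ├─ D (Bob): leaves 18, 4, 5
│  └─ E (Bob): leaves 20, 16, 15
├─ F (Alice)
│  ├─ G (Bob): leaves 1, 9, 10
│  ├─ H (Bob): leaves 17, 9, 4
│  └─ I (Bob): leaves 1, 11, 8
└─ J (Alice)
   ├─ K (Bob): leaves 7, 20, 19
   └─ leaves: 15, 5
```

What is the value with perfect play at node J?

15

K: min(7, 20, 19) = 7
J: max(7, 15, 5) = 15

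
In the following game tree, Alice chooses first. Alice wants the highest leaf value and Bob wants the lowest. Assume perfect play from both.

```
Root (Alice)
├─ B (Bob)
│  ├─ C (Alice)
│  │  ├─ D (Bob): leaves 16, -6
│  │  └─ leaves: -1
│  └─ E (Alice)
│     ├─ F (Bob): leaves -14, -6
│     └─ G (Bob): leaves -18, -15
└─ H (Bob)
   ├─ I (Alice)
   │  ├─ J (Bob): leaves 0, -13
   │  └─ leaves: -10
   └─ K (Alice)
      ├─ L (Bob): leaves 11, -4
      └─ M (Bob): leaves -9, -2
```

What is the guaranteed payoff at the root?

D (Bob): min(16, -6) = -6
C (Alice): max(-6, -1) = -1
F (Bob): min(-14, -6) = -14
G (Bob): min(-18, -15) = -18
E (Alice): max(-14, -18) = -14
B (Bob): min(-1, -14) = -14
J (Bob): min(0, -13) = -13
I (Alice): max(-13, -10) = -10
L (Bob): min(11, -4) = -4
M (Bob): min(-9, -2) = -9
K (Alice): max(-4, -9) = -4
H (Bob): min(-10, -4) = -10
Root (Alice): max(-14, -10) = -10

-10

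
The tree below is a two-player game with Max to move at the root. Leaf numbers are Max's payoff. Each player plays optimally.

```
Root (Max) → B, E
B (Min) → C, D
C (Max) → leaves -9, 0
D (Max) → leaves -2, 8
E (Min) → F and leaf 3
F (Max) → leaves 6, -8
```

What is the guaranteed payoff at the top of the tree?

C (Max): max(-9, 0) = 0
D (Max): max(-2, 8) = 8
B (Min): min(0, 8) = 0
F (Max): max(6, -8) = 6
E (Min): min(6, 3) = 3
Root (Max): max(0, 3) = 3

3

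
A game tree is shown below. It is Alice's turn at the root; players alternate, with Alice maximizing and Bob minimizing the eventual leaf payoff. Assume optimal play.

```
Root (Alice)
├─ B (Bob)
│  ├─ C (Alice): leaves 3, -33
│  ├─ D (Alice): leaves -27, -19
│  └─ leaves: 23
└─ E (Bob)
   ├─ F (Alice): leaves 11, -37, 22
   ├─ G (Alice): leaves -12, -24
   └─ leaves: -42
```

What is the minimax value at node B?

C: max(3, -33) = 3
D: max(-27, -19) = -19
B: min(3, -19, 23) = -19

-19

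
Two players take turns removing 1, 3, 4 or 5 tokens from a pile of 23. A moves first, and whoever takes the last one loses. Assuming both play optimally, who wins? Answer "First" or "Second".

W/L table (W = player to move can force a win):
i:   0  1  2  3  4  5  6  7  8  9 10 11 12 13 14 15 16 17 18 19 20 21 22 23
     W  L  W  L  W  W  W  W  W  L  W  L  W  W  W  W  W  L  W  L  W  W  W  W
Position 23 is W, so the first player wins.

First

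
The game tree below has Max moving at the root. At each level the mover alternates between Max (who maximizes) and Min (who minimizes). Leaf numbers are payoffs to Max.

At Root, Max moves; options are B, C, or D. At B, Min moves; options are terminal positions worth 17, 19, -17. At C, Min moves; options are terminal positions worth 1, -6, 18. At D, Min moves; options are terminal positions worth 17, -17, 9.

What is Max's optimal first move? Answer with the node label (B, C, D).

B (Min): min(17, 19, -17) = -17
C (Min): min(1, -6, 18) = -6
D (Min): min(17, -17, 9) = -17
Root (Max): max(-17, -6, -17) = -6
Max picks the child with the highest value: C (value -6).

C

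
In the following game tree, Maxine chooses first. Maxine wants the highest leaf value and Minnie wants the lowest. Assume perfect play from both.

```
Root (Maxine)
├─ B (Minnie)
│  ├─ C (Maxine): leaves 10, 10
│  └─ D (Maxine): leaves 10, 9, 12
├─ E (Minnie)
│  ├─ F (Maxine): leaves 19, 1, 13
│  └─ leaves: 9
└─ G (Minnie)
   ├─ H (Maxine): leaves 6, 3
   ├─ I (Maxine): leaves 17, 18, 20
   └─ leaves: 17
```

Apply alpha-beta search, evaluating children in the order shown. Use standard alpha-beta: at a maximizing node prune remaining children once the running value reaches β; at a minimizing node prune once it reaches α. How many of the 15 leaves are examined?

C [α=-∞,β=+∞]: v=10
D [α=-∞,β=10]: v=10 after child 1 ≥ β → β-cutoff, skip 2
B [α=-∞,β=+∞]: v=10
F [α=10,β=+∞]: v=19
E [α=10,β=+∞]: v=9
H [α=10,β=+∞]: v=6
G [α=10,β=+∞]: v=6 after child 1 ≤ α → α-cutoff, skip 2
Root [α=-∞,β=+∞]: v=10
Leaves evaluated: 9 of 15.

9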